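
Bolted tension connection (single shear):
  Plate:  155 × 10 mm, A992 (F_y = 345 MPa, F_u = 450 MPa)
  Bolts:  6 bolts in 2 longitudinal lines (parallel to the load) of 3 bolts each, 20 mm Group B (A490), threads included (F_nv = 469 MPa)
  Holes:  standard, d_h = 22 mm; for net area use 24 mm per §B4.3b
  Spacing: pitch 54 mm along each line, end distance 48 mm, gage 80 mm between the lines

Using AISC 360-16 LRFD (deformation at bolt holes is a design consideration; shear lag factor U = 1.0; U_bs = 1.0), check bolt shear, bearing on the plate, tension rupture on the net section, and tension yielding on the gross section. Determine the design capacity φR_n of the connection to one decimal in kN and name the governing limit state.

Bolt shear: A_b = π(20)²/4 = 314.16 mm². φR_n = 0.75 × 469 × 314.16 × 6 × 1 = 663.0 kN.
Bearing (10 mm plate, F_u = 450 MPa): end bolts L_c = 48 − 22/2 = 37, R_n = min(1.2×37×10×450, 2.4×20×10×450) = 199.8 kN/bolt; interior L_c = 54 − 22 = 32, R_n = 172.8 kN/bolt. φR_n = 0.75 × (2×199.8 + 4×172.8) = 818.1 kN.
Tension rupture (net): A_n = (155 − 2×24)×10 = 1070 mm² (U = 1.0, A_e = A_n). φR_n = 0.75 × 450 × 1070 = 361.1 kN.
Tension yield (gross): A_g = 155×10 = 1550 mm². φR_n = 0.90 × 345 × 1550 = 481.3 kN.
Governing: min(663.0, 818.1, 361.1, 481.3) = 361.1 kN → net-section rupture.

361.1 kN (net-section rupture governs)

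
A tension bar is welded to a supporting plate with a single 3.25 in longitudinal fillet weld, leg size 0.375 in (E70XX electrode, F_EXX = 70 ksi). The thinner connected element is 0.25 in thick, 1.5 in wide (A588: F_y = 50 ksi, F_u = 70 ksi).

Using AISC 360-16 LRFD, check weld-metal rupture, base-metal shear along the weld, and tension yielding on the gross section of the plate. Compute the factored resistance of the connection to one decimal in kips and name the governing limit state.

Weld metal: throat = 0.707×0.375 = 0.26513 in, L = 3.25 in. φR_n = 0.75 × 0.6 × 70 × 0.26513 × 3.25 = 27.1 kips.
Base metal shear (0.25 in plate): yield φR_n = 1.0×0.6×50×0.25×3.25 = 24.4 kips; rupture φR_n = 0.75×0.6×70×0.25×3.25 = 25.6 kips; take 24.4 kips (yield).
Tension yield (gross): A_g = 1.5×0.25 = 0.375 in². φR_n = 0.90 × 50 × 0.375 = 16.9 kips.
Governing: min(27.1, 24.4, 16.9) = 16.9 kips → gross-section yield.

16.9 kips (gross-section yield governs)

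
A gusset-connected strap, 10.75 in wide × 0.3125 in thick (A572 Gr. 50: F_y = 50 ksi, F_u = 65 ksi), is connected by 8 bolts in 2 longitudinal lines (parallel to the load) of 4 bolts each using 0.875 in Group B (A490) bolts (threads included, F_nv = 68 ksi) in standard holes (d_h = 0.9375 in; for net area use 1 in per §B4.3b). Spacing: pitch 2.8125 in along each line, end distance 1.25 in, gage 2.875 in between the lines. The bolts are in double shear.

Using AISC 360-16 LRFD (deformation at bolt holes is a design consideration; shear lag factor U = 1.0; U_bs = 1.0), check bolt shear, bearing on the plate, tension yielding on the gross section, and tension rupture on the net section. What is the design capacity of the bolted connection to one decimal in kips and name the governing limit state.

Bolt shear: A_b = π(0.875)²/4 = 0.60132 in². φR_n = 0.75 × 68 × 0.60132 × 8 × 2 = 490.7 kips.
Bearing (0.3125 in plate, F_u = 65 ksi): end bolts L_c = 1.25 − 0.9375/2 = 0.78125, R_n = min(1.2×0.78125×0.3125×65, 2.4×0.875×0.3125×65) = 19.043 kips/bolt; interior L_c = 2.8125 − 0.9375 = 1.875, R_n = 42.656 kips/bolt. φR_n = 0.75 × (2×19.043 + 6×42.656) = 220.5 kips.
Tension yield (gross): A_g = 10.75×0.3125 = 3.3594 in². φR_n = 0.90 × 50 × 3.3594 = 151.2 kips.
Tension rupture (net): A_n = (10.75 − 2×1)×0.3125 = 2.7344 in² (U = 1.0, A_e = A_n). φR_n = 0.75 × 65 × 2.7344 = 133.3 kips.
Governing: min(490.7, 220.5, 151.2, 133.3) = 133.3 kips → net-section rupture.

133.3 kips (net-section rupture governs)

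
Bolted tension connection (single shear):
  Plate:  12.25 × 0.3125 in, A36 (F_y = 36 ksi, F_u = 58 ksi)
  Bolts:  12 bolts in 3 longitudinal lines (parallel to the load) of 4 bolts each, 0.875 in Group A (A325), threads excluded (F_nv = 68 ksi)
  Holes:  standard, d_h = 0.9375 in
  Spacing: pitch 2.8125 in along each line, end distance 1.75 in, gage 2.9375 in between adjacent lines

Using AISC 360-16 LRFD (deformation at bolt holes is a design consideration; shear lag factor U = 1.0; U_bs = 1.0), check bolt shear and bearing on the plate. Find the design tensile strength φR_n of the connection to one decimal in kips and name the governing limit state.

Bolt shear: A_b = π(0.875)²/4 = 0.60132 in². φR_n = 0.75 × 68 × 0.60132 × 12 × 1 = 368.0 kips.
Bearing (0.3125 in plate, F_u = 58 ksi): end bolts L_c = 1.75 − 0.9375/2 = 1.28125, R_n = min(1.2×1.28125×0.3125×58, 2.4×0.875×0.3125×58) = 27.867 kips/bolt; interior L_c = 2.8125 − 0.9375 = 1.875, R_n = 38.063 kips/bolt. φR_n = 0.75 × (3×27.867 + 9×38.063) = 319.6 kips.
Governing: min(368.0, 319.6) = 319.6 kips → bearing.

319.6 kips (bearing governs)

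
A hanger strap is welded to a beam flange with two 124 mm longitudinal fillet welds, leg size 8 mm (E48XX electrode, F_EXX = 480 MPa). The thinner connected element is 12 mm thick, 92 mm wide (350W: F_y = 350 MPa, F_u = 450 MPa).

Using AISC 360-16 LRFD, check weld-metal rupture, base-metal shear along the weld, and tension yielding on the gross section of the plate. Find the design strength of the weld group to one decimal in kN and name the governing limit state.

Weld metal: throat = 0.707×8 = 5.656 mm, L = 2×124 = 248 mm. φR_n = 0.75 × 0.6 × 480 × 5.656 × 248 = 303.0 kN.
Base metal shear (12 mm plate): yield φR_n = 1.0×0.6×350×12×248 = 625.0 kN; rupture φR_n = 0.75×0.6×450×12×248 = 602.6 kN; take 602.6 kN (rupture).
Tension yield (gross): A_g = 92×12 = 1104 mm². φR_n = 0.90 × 350 × 1104 = 347.8 kN.
Governing: min(303.0, 602.6, 347.8) = 303.0 kN → weld metal.

303.0 kN (weld metal governs)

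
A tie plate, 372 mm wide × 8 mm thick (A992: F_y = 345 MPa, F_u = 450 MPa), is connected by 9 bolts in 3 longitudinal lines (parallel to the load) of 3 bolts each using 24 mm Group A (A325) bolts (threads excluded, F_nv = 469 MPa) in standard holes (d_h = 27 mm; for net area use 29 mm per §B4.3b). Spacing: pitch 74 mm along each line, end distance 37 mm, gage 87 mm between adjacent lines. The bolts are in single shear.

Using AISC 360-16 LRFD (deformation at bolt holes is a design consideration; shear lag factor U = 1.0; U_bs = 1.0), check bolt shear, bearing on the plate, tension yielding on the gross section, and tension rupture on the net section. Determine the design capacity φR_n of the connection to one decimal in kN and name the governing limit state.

769.5 kN (net-section rupture governs)

Bolt shear: A_b = π(24)²/4 = 452.39 mm². φR_n = 0.75 × 469 × 452.39 × 9 × 1 = 1432.2 kN.
Bearing (8 mm plate, F_u = 450 MPa): end bolts L_c = 37 − 27/2 = 23.5, R_n = min(1.2×23.5×8×450, 2.4×24×8×450) = 101.52 kN/bolt; interior L_c = 74 − 27 = 47, R_n = 203.04 kN/bolt. φR_n = 0.75 × (3×101.52 + 6×203.04) = 1142.1 kN.
Tension yield (gross): A_g = 372×8 = 2976 mm². φR_n = 0.90 × 345 × 2976 = 924.0 kN.
Tension rupture (net): A_n = (372 − 3×29)×8 = 2280 mm² (U = 1.0, A_e = A_n). φR_n = 0.75 × 450 × 2280 = 769.5 kN.
Governing: min(1432.2, 1142.1, 924.0, 769.5) = 769.5 kN → net-section rupture.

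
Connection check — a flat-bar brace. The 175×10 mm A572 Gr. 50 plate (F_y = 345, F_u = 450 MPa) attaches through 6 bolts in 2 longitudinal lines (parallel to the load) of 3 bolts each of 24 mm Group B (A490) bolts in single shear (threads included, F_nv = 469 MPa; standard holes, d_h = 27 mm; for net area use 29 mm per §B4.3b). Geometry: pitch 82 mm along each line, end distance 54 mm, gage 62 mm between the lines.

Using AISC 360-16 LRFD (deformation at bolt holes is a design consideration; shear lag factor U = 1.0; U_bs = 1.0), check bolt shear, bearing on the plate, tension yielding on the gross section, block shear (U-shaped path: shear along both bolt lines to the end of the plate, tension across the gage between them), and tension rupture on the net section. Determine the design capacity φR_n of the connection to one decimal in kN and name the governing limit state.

394.9 kN (net-section rupture governs)

Bolt shear: A_b = π(24)²/4 = 452.39 mm². φR_n = 0.75 × 469 × 452.39 × 6 × 1 = 954.8 kN.
Bearing (10 mm plate, F_u = 450 MPa): end bolts L_c = 54 − 27/2 = 40.5, R_n = min(1.2×40.5×10×450, 2.4×24×10×450) = 218.7 kN/bolt; interior L_c = 82 − 27 = 55, R_n = 259.2 kN/bolt. φR_n = 0.75 × (2×218.7 + 4×259.2) = 1105.7 kN.
Tension yield (gross): A_g = 175×10 = 1750 mm². φR_n = 0.90 × 345 × 1750 = 543.4 kN.
Block shear: shear path 2×[54+2×82] = 2×218 mm, A_gv = 4360, A_nv = 2×(218 − 2.5×29)×10 = 2910 mm²; tension across gage: (62 − 1×29)×10 = 330 mm². R_n = min(0.6×450×2910, 0.6×345×4360) + 1.0×450×330 = min(785.7, 902.52) + 148.5 = 934.2 kN. φR_n = 0.75 × 934.2 = 700.7 kN.
Tension rupture (net): A_n = (175 − 2×29)×10 = 1170 mm² (U = 1.0, A_e = A_n). φR_n = 0.75 × 450 × 1170 = 394.9 kN.
Governing: min(954.8, 1105.7, 543.4, 700.7, 394.9) = 394.9 kN → net-section rupture.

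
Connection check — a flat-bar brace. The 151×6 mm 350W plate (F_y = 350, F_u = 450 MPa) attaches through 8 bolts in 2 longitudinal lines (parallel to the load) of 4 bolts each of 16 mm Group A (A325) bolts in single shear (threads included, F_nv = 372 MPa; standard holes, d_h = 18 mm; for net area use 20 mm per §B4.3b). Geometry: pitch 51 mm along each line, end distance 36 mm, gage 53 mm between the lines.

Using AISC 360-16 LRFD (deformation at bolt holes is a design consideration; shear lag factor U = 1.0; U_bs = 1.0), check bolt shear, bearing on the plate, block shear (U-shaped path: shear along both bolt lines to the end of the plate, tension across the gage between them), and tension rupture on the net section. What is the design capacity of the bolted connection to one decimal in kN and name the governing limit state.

Bolt shear: A_b = π(16)²/4 = 201.06 mm². φR_n = 0.75 × 372 × 201.06 × 8 × 1 = 448.8 kN.
Bearing (6 mm plate, F_u = 450 MPa): end bolts L_c = 36 − 18/2 = 27, R_n = min(1.2×27×6×450, 2.4×16×6×450) = 87.48 kN/bolt; interior L_c = 51 − 18 = 33, R_n = 103.68 kN/bolt. φR_n = 0.75 × (2×87.48 + 6×103.68) = 597.8 kN.
Block shear: shear path 2×[36+3×51] = 2×189 mm, A_gv = 2268, A_nv = 2×(189 − 3.5×20)×6 = 1428 mm²; tension across gage: (53 − 1×20)×6 = 198 mm². R_n = min(0.6×450×1428, 0.6×350×2268) + 1.0×450×198 = min(385.56, 476.28) + 89.1 = 474.66 kN. φR_n = 0.75 × 474.66 = 356.0 kN.
Tension rupture (net): A_n = (151 − 2×20)×6 = 666 mm² (U = 1.0, A_e = A_n). φR_n = 0.75 × 450 × 666 = 224.8 kN.
Governing: min(448.8, 597.8, 356.0, 224.8) = 224.8 kN → net-section rupture.

224.8 kN (net-section rupture governs)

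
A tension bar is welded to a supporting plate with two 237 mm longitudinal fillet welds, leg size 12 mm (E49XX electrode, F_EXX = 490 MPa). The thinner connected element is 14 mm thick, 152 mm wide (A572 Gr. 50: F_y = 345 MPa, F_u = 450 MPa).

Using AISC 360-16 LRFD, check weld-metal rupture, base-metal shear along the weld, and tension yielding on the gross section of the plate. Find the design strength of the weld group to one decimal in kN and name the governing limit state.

Weld metal: throat = 0.707×12 = 8.484 mm, L = 2×237 = 474 mm. φR_n = 0.75 × 0.6 × 490 × 8.484 × 474 = 886.7 kN.
Base metal shear (14 mm plate): yield φR_n = 1.0×0.6×345×14×474 = 1373.7 kN; rupture φR_n = 0.75×0.6×450×14×474 = 1343.8 kN; take 1343.8 kN (rupture).
Tension yield (gross): A_g = 152×14 = 2128 mm². φR_n = 0.90 × 345 × 2128 = 660.7 kN.
Governing: min(886.7, 1343.8, 660.7) = 660.7 kN → gross-section yield.

660.7 kN (gross-section yield governs)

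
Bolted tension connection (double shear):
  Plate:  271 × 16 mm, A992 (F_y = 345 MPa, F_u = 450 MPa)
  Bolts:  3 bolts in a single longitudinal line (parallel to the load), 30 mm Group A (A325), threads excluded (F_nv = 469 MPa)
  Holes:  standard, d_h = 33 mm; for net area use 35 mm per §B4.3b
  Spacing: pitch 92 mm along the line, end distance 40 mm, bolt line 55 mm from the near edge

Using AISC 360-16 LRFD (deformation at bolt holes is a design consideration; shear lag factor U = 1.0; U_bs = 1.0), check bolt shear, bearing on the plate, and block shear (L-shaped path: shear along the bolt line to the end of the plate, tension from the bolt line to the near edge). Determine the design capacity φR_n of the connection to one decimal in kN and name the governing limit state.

644.8 kN (block shear governs)

Bolt shear: A_b = π(30)²/4 = 706.86 mm². φR_n = 0.75 × 469 × 706.86 × 3 × 2 = 1491.8 kN.
Bearing (16 mm plate, F_u = 450 MPa): end bolts L_c = 40 − 33/2 = 23.5, R_n = min(1.2×23.5×16×450, 2.4×30×16×450) = 203.04 kN/bolt; interior L_c = 92 − 33 = 59, R_n = 509.76 kN/bolt. φR_n = 0.75 × (1×203.04 + 2×509.76) = 916.9 kN.
Block shear: shear path 1×[40+2×92] = 1×224 mm, A_gv = 3584, A_nv = 1×(224 − 2.5×35)×16 = 2184 mm²; tension to near edge: (55 − 0.5×35)×16 = 600 mm². R_n = min(0.6×450×2184, 0.6×345×3584) + 1.0×450×600 = min(589.68, 741.89) + 270 = 859.68 kN. φR_n = 0.75 × 859.68 = 644.8 kN.
Governing: min(1491.8, 916.9, 644.8) = 644.8 kN → block shear.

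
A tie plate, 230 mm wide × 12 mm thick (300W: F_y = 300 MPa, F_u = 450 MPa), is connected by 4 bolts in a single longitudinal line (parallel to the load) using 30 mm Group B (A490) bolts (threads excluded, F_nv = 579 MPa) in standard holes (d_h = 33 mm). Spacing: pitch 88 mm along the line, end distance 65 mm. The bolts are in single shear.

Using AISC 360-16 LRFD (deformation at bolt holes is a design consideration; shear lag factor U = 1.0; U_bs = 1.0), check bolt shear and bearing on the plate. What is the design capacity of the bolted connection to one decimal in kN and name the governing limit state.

Bolt shear: A_b = π(30)²/4 = 706.86 mm². φR_n = 0.75 × 579 × 706.86 × 4 × 1 = 1227.8 kN.
Bearing (12 mm plate, F_u = 450 MPa): end bolts L_c = 65 − 33/2 = 48.5, R_n = min(1.2×48.5×12×450, 2.4×30×12×450) = 314.28 kN/bolt; interior L_c = 88 − 33 = 55, R_n = 356.4 kN/bolt. φR_n = 0.75 × (1×314.28 + 3×356.4) = 1037.6 kN.
Governing: min(1227.8, 1037.6) = 1037.6 kN → bearing.

1037.6 kN (bearing governs)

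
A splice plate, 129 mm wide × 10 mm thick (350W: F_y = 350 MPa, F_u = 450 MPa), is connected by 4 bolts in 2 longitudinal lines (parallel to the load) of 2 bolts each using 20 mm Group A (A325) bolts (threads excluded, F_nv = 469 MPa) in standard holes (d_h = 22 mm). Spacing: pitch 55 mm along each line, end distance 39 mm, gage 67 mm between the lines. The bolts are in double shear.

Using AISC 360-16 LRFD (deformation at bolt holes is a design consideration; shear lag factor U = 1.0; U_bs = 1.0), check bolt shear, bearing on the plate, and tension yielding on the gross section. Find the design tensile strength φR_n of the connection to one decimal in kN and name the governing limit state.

Bolt shear: A_b = π(20)²/4 = 314.16 mm². φR_n = 0.75 × 469 × 314.16 × 4 × 2 = 884.0 kN.
Bearing (10 mm plate, F_u = 450 MPa): end bolts L_c = 39 − 22/2 = 28, R_n = min(1.2×28×10×450, 2.4×20×10×450) = 151.2 kN/bolt; interior L_c = 55 − 22 = 33, R_n = 178.2 kN/bolt. φR_n = 0.75 × (2×151.2 + 2×178.2) = 494.1 kN.
Tension yield (gross): A_g = 129×10 = 1290 mm². φR_n = 0.90 × 350 × 1290 = 406.4 kN.
Governing: min(884.0, 494.1, 406.4) = 406.4 kN → gross-section yield.

406.4 kN (gross-section yield governs)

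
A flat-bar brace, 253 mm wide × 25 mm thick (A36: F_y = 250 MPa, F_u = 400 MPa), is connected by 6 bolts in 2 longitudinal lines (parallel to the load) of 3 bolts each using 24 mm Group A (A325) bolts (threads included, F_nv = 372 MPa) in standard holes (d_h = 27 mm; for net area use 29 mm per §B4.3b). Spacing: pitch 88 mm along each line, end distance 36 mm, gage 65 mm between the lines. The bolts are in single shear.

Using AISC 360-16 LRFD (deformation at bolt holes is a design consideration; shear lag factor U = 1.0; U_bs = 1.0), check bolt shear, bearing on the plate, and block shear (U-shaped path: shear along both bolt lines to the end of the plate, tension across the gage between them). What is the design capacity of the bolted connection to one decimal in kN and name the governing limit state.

757.3 kN (bolt shear governs)

Bolt shear: A_b = π(24)²/4 = 452.39 mm². φR_n = 0.75 × 372 × 452.39 × 6 × 1 = 757.3 kN.
Bearing (25 mm plate, F_u = 400 MPa): end bolts L_c = 36 − 27/2 = 22.5, R_n = min(1.2×22.5×25×400, 2.4×24×25×400) = 270 kN/bolt; interior L_c = 88 − 27 = 61, R_n = 576 kN/bolt. φR_n = 0.75 × (2×270 + 4×576) = 2133.0 kN.
Block shear: shear path 2×[36+2×88] = 2×212 mm, A_gv = 10600, A_nv = 2×(212 − 2.5×29)×25 = 6975 mm²; tension across gage: (65 − 1×29)×25 = 900 mm². R_n = min(0.6×400×6975, 0.6×250×10600) + 1.0×400×900 = min(1674, 1590) + 360 = 1950 kN. φR_n = 0.75 × 1950 = 1462.5 kN.
Governing: min(757.3, 2133.0, 1462.5) = 757.3 kN → bolt shear.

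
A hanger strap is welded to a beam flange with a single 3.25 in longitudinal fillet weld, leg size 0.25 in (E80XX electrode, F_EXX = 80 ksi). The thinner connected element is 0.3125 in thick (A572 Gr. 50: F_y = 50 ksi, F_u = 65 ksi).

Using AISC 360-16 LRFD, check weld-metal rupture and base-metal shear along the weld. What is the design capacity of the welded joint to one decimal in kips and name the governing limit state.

20.7 kips (weld metal governs)

Weld metal: throat = 0.707×0.25 = 0.17675 in, L = 3.25 in. φR_n = 0.75 × 0.6 × 80 × 0.17675 × 3.25 = 20.7 kips.
Base metal shear (0.3125 in plate): yield φR_n = 1.0×0.6×50×0.3125×3.25 = 30.5 kips; rupture φR_n = 0.75×0.6×65×0.3125×3.25 = 29.7 kips; take 29.7 kips (rupture).
Governing: min(20.7, 29.7) = 20.7 kips → weld metal.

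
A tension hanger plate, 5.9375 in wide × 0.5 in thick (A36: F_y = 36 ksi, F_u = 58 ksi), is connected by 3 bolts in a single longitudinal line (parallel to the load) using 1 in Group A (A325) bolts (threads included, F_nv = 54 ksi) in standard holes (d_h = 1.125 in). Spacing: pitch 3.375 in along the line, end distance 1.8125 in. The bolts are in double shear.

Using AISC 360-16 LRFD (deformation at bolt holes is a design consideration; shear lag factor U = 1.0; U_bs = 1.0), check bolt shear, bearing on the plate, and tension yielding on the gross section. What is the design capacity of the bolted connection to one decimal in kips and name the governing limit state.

96.2 kips (gross-section yield governs)

Bolt shear: A_b = π(1)²/4 = 0.7854 in². φR_n = 0.75 × 54 × 0.7854 × 3 × 2 = 190.9 kips.
Bearing (0.5 in plate, F_u = 58 ksi): end bolts L_c = 1.8125 − 1.125/2 = 1.25, R_n = min(1.2×1.25×0.5×58, 2.4×1×0.5×58) = 43.5 kips/bolt; interior L_c = 3.375 − 1.125 = 2.25, R_n = 69.6 kips/bolt. φR_n = 0.75 × (1×43.5 + 2×69.6) = 137.0 kips.
Tension yield (gross): A_g = 5.9375×0.5 = 2.9688 in². φR_n = 0.90 × 36 × 2.9688 = 96.2 kips.
Governing: min(190.9, 137.0, 96.2) = 96.2 kips → gross-section yield.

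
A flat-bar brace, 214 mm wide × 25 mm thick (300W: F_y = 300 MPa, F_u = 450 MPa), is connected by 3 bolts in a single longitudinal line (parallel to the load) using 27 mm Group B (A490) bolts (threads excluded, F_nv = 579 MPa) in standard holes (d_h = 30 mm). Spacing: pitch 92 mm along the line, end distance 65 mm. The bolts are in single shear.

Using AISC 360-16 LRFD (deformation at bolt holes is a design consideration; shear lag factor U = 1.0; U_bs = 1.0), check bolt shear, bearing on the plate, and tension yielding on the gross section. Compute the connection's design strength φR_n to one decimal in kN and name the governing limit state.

Bolt shear: A_b = π(27)²/4 = 572.56 mm². φR_n = 0.75 × 579 × 572.56 × 3 × 1 = 745.9 kN.
Bearing (25 mm plate, F_u = 450 MPa): end bolts L_c = 65 − 30/2 = 50, R_n = min(1.2×50×25×450, 2.4×27×25×450) = 675 kN/bolt; interior L_c = 92 − 30 = 62, R_n = 729 kN/bolt. φR_n = 0.75 × (1×675 + 2×729) = 1599.8 kN.
Tension yield (gross): A_g = 214×25 = 5350 mm². φR_n = 0.90 × 300 × 5350 = 1444.5 kN.
Governing: min(745.9, 1599.8, 1444.5) = 745.9 kN → bolt shear.

745.9 kN (bolt shear governs)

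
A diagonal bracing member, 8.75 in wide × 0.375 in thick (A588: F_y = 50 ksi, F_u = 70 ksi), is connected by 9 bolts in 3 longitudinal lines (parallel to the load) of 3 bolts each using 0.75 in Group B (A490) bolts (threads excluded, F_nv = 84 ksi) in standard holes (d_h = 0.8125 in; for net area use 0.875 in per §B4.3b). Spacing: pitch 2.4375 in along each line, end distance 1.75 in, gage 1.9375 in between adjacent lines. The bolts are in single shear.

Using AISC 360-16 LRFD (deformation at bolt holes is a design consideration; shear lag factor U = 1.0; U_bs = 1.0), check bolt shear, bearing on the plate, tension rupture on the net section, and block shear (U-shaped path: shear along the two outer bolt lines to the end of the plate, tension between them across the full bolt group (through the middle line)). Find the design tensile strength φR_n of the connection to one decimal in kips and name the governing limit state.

120.6 kips (net-section rupture governs)

Bolt shear: A_b = π(0.75)²/4 = 0.44179 in². φR_n = 0.75 × 84 × 0.44179 × 9 × 1 = 250.5 kips.
Bearing (0.375 in plate, F_u = 70 ksi): end bolts L_c = 1.75 − 0.8125/2 = 1.34375, R_n = min(1.2×1.34375×0.375×70, 2.4×0.75×0.375×70) = 42.328 kips/bolt; interior L_c = 2.4375 − 0.8125 = 1.625, R_n = 47.25 kips/bolt. φR_n = 0.75 × (3×42.328 + 6×47.25) = 307.9 kips.
Tension rupture (net): A_n = (8.75 − 3×0.875)×0.375 = 2.2969 in² (U = 1.0, A_e = A_n). φR_n = 0.75 × 70 × 2.2969 = 120.6 kips.
Block shear: shear path 2×[1.75+2×2.4375] = 2×6.625 in, A_gv = 4.9688, A_nv = 2×(6.625 − 2.5×0.875)×0.375 = 3.3281 in²; tension across gage: (3.875 − 2×0.875)×0.375 = 0.79688 in². R_n = min(0.6×70×3.3281, 0.6×50×4.9688) + 1.0×70×0.79688 = min(139.78, 149.06) + 55.782 = 195.56 kips. φR_n = 0.75 × 195.56 = 146.7 kips.
Governing: min(250.5, 307.9, 120.6, 146.7) = 120.6 kips → net-section rupture.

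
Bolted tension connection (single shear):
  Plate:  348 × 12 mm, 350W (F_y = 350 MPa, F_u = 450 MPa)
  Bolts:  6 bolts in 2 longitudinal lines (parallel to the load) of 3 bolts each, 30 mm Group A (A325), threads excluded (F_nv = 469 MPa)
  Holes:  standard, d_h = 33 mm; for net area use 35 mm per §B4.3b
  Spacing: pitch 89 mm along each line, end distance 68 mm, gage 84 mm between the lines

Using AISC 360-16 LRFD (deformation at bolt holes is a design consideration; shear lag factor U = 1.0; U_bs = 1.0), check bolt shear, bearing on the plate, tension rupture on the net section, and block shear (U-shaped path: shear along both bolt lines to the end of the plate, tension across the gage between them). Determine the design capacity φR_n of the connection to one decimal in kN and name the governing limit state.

Bolt shear: A_b = π(30)²/4 = 706.86 mm². φR_n = 0.75 × 469 × 706.86 × 6 × 1 = 1491.8 kN.
Bearing (12 mm plate, F_u = 450 MPa): end bolts L_c = 68 − 33/2 = 51.5, R_n = min(1.2×51.5×12×450, 2.4×30×12×450) = 333.72 kN/bolt; interior L_c = 89 − 33 = 56, R_n = 362.88 kN/bolt. φR_n = 0.75 × (2×333.72 + 4×362.88) = 1589.2 kN.
Tension rupture (net): A_n = (348 − 2×35)×12 = 3336 mm² (U = 1.0, A_e = A_n). φR_n = 0.75 × 450 × 3336 = 1125.9 kN.
Block shear: shear path 2×[68+2×89] = 2×246 mm, A_gv = 5904, A_nv = 2×(246 − 2.5×35)×12 = 3804 mm²; tension across gage: (84 − 1×35)×12 = 588 mm². R_n = min(0.6×450×3804, 0.6×350×5904) + 1.0×450×588 = min(1027.1, 1239.8) + 264.6 = 1291.7 kN. φR_n = 0.75 × 1291.7 = 968.8 kN.
Governing: min(1491.8, 1589.2, 1125.9, 968.8) = 968.8 kN → block shear.

968.8 kN (block shear governs)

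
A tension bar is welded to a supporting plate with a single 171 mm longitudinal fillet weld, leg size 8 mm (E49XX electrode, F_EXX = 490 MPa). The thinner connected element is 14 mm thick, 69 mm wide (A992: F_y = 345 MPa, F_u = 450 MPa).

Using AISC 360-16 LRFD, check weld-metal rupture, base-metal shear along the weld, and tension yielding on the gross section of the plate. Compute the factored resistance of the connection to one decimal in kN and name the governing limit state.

Weld metal: throat = 0.707×8 = 5.656 mm, L = 171 mm. φR_n = 0.75 × 0.6 × 490 × 5.656 × 171 = 213.3 kN.
Base metal shear (14 mm plate): yield φR_n = 1.0×0.6×345×14×171 = 495.6 kN; rupture φR_n = 0.75×0.6×450×14×171 = 484.8 kN; take 484.8 kN (rupture).
Tension yield (gross): A_g = 69×14 = 966 mm². φR_n = 0.90 × 345 × 966 = 299.9 kN.
Governing: min(213.3, 484.8, 299.9) = 213.3 kN → weld metal.

213.3 kN (weld metal governs)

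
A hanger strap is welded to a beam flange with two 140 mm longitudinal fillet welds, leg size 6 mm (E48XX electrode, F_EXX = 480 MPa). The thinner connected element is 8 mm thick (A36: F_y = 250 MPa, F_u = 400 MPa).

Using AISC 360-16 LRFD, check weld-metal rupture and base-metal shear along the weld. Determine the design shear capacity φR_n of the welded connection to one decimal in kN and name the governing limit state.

Weld metal: throat = 0.707×6 = 4.242 mm, L = 2×140 = 280 mm. φR_n = 0.75 × 0.6 × 480 × 4.242 × 280 = 256.6 kN.
Base metal shear (8 mm plate): yield φR_n = 1.0×0.6×250×8×280 = 336.0 kN; rupture φR_n = 0.75×0.6×400×8×280 = 403.2 kN; take 336.0 kN (yield).
Governing: min(256.6, 336.0) = 256.6 kN → weld metal.

256.6 kN (weld metal governs)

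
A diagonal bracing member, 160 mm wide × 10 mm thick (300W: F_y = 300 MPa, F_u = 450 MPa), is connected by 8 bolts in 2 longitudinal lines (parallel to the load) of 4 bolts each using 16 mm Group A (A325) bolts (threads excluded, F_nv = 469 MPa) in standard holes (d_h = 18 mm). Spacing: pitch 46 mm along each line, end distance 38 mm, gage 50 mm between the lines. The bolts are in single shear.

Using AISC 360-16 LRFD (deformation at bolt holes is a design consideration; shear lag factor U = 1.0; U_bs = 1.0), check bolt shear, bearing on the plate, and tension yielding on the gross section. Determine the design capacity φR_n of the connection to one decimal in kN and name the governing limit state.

432.0 kN (gross-section yield governs)

Bolt shear: A_b = π(16)²/4 = 201.06 mm². φR_n = 0.75 × 469 × 201.06 × 8 × 1 = 565.8 kN.
Bearing (10 mm plate, F_u = 450 MPa): end bolts L_c = 38 − 18/2 = 29, R_n = min(1.2×29×10×450, 2.4×16×10×450) = 156.6 kN/bolt; interior L_c = 46 − 18 = 28, R_n = 151.2 kN/bolt. φR_n = 0.75 × (2×156.6 + 6×151.2) = 915.3 kN.
Tension yield (gross): A_g = 160×10 = 1600 mm². φR_n = 0.90 × 300 × 1600 = 432.0 kN.
Governing: min(565.8, 915.3, 432.0) = 432.0 kN → gross-section yield.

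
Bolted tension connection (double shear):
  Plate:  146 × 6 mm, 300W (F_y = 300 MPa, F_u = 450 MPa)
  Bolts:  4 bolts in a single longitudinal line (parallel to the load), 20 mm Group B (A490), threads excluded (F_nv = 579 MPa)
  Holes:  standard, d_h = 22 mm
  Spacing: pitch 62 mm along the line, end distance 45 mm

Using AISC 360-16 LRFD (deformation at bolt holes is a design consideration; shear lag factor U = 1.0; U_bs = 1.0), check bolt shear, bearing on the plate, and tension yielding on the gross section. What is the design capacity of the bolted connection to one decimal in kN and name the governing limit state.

Bolt shear: A_b = π(20)²/4 = 314.16 mm². φR_n = 0.75 × 579 × 314.16 × 4 × 2 = 1091.4 kN.
Bearing (6 mm plate, F_u = 450 MPa): end bolts L_c = 45 − 22/2 = 34, R_n = min(1.2×34×6×450, 2.4×20×6×450) = 110.16 kN/bolt; interior L_c = 62 − 22 = 40, R_n = 129.6 kN/bolt. φR_n = 0.75 × (1×110.16 + 3×129.6) = 374.2 kN.
Tension yield (gross): A_g = 146×6 = 876 mm². φR_n = 0.90 × 300 × 876 = 236.5 kN.
Governing: min(1091.4, 374.2, 236.5) = 236.5 kN → gross-section yield.

236.5 kN (gross-section yield governs)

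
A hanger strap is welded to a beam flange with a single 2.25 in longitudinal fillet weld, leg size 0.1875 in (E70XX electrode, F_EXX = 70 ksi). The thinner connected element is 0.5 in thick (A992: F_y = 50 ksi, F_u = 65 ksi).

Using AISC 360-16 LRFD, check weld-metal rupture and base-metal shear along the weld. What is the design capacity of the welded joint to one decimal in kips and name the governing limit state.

Weld metal: throat = 0.707×0.1875 = 0.13256 in, L = 2.25 in. φR_n = 0.75 × 0.6 × 70 × 0.13256 × 2.25 = 9.4 kips.
Base metal shear (0.5 in plate): yield φR_n = 1.0×0.6×50×0.5×2.25 = 33.8 kips; rupture φR_n = 0.75×0.6×65×0.5×2.25 = 32.9 kips; take 32.9 kips (rupture).
Governing: min(9.4, 32.9) = 9.4 kips → weld metal.

9.4 kips (weld metal governs)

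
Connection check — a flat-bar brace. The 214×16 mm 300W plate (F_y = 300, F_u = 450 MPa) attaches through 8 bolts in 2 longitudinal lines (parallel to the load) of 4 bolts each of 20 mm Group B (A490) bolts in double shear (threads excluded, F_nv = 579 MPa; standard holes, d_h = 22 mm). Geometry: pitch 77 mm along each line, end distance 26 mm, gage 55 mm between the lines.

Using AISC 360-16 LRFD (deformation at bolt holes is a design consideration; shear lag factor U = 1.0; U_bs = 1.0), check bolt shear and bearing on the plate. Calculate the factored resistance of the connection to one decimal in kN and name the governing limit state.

1749.6 kN (bearing governs)

Bolt shear: A_b = π(20)²/4 = 314.16 mm². φR_n = 0.75 × 579 × 314.16 × 8 × 2 = 2182.8 kN.
Bearing (16 mm plate, F_u = 450 MPa): end bolts L_c = 26 − 22/2 = 15, R_n = min(1.2×15×16×450, 2.4×20×16×450) = 129.6 kN/bolt; interior L_c = 77 − 22 = 55, R_n = 345.6 kN/bolt. φR_n = 0.75 × (2×129.6 + 6×345.6) = 1749.6 kN.
Governing: min(2182.8, 1749.6) = 1749.6 kN → bearing.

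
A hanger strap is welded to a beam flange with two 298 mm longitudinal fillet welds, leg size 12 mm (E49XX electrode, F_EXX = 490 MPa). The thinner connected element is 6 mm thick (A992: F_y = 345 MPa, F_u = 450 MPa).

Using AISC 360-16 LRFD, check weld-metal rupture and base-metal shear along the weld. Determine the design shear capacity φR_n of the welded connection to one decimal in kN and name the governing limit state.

724.1 kN (base-metal shear governs)

Weld metal: throat = 0.707×12 = 8.484 mm, L = 2×298 = 596 mm. φR_n = 0.75 × 0.6 × 490 × 8.484 × 596 = 1115.0 kN.
Base metal shear (6 mm plate): yield φR_n = 1.0×0.6×345×6×596 = 740.2 kN; rupture φR_n = 0.75×0.6×450×6×596 = 724.1 kN; take 724.1 kN (rupture).
Governing: min(1115.0, 724.1) = 724.1 kN → base-metal shear.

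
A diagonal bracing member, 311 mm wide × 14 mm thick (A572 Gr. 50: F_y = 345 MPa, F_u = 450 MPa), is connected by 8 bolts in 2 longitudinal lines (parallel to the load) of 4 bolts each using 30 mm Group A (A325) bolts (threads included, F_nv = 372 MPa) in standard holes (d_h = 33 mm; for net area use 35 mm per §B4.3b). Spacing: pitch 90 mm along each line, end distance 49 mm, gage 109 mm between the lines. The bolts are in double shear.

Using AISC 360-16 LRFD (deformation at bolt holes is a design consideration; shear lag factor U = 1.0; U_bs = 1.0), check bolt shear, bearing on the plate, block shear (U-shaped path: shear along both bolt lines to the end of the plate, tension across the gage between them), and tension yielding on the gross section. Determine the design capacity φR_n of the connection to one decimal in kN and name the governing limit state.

1351.9 kN (gross-section yield governs)

Bolt shear: A_b = π(30)²/4 = 706.86 mm². φR_n = 0.75 × 372 × 706.86 × 8 × 2 = 3155.4 kN.
Bearing (14 mm plate, F_u = 450 MPa): end bolts L_c = 49 − 33/2 = 32.5, R_n = min(1.2×32.5×14×450, 2.4×30×14×450) = 245.7 kN/bolt; interior L_c = 90 − 33 = 57, R_n = 430.92 kN/bolt. φR_n = 0.75 × (2×245.7 + 6×430.92) = 2307.7 kN.
Block shear: shear path 2×[49+3×90] = 2×319 mm, A_gv = 8932, A_nv = 2×(319 − 3.5×35)×14 = 5502 mm²; tension across gage: (109 − 1×35)×14 = 1036 mm². R_n = min(0.6×450×5502, 0.6×345×8932) + 1.0×450×1036 = min(1485.5, 1848.9) + 466.2 = 1951.7 kN. φR_n = 0.75 × 1951.7 = 1463.8 kN.
Tension yield (gross): A_g = 311×14 = 4354 mm². φR_n = 0.90 × 345 × 4354 = 1351.9 kN.
Governing: min(3155.4, 2307.7, 1463.8, 1351.9) = 1351.9 kN → gross-section yield.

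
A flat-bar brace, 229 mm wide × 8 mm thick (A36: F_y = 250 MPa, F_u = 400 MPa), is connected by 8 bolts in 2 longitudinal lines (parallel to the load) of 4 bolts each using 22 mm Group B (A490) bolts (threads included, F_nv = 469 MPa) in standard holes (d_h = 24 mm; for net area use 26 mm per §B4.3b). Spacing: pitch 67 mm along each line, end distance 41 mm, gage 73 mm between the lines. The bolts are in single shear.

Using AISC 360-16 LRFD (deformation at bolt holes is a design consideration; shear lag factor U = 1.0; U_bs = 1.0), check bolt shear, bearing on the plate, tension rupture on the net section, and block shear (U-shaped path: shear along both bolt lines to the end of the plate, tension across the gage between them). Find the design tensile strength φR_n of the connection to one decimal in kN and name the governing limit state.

Bolt shear: A_b = π(22)²/4 = 380.13 mm². φR_n = 0.75 × 469 × 380.13 × 8 × 1 = 1069.7 kN.
Bearing (8 mm plate, F_u = 400 MPa): end bolts L_c = 41 − 24/2 = 29, R_n = min(1.2×29×8×400, 2.4×22×8×400) = 111.36 kN/bolt; interior L_c = 67 − 24 = 43, R_n = 165.12 kN/bolt. φR_n = 0.75 × (2×111.36 + 6×165.12) = 910.1 kN.
Tension rupture (net): A_n = (229 − 2×26)×8 = 1416 mm² (U = 1.0, A_e = A_n). φR_n = 0.75 × 400 × 1416 = 424.8 kN.
Block shear: shear path 2×[41+3×67] = 2×242 mm, A_gv = 3872, A_nv = 2×(242 − 3.5×26)×8 = 2416 mm²; tension across gage: (73 − 1×26)×8 = 376 mm². R_n = min(0.6×400×2416, 0.6×250×3872) + 1.0×400×376 = min(579.84, 580.8) + 150.4 = 730.24 kN. φR_n = 0.75 × 730.24 = 547.7 kN.
Governing: min(1069.7, 910.1, 424.8, 547.7) = 424.8 kN → net-section rupture.

424.8 kN (net-section rupture governs)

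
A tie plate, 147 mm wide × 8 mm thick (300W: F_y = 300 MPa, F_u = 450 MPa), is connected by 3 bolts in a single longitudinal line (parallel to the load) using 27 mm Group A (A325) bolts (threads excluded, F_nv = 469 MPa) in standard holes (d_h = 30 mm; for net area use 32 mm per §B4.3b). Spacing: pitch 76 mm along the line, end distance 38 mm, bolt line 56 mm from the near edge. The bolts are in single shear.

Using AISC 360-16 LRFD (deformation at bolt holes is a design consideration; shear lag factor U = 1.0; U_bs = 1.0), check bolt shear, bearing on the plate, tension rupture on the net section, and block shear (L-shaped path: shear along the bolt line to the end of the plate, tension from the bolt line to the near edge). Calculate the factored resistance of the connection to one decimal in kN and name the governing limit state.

Bolt shear: A_b = π(27)²/4 = 572.56 mm². φR_n = 0.75 × 469 × 572.56 × 3 × 1 = 604.2 kN.
Bearing (8 mm plate, F_u = 450 MPa): end bolts L_c = 38 − 30/2 = 23, R_n = min(1.2×23×8×450, 2.4×27×8×450) = 99.36 kN/bolt; interior L_c = 76 − 30 = 46, R_n = 198.72 kN/bolt. φR_n = 0.75 × (1×99.36 + 2×198.72) = 372.6 kN.
Tension rupture (net): A_n = (147 − 1×32)×8 = 920 mm² (U = 1.0, A_e = A_n). φR_n = 0.75 × 450 × 920 = 310.5 kN.
Block shear: shear path 1×[38+2×76] = 1×190 mm, A_gv = 1520, A_nv = 1×(190 − 2.5×32)×8 = 880 mm²; tension to near edge: (56 − 0.5×32)×8 = 320 mm². R_n = min(0.6×450×880, 0.6×300×1520) + 1.0×450×320 = min(237.6, 273.6) + 144 = 381.6 kN. φR_n = 0.75 × 381.6 = 286.2 kN.
Governing: min(604.2, 372.6, 310.5, 286.2) = 286.2 kN → block shear.

286.2 kN (block shear governs)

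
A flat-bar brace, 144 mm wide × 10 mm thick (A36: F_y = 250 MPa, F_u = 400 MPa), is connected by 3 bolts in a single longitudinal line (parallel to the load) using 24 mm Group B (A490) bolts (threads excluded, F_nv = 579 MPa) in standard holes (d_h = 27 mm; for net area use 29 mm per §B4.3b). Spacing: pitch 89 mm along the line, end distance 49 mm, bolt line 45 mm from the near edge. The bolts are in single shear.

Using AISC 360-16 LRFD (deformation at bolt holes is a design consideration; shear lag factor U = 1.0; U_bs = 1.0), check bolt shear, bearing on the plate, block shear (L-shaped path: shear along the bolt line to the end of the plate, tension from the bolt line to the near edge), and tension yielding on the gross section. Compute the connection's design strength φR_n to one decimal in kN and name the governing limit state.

324.0 kN (gross-section yield governs)

Bolt shear: A_b = π(24)²/4 = 452.39 mm². φR_n = 0.75 × 579 × 452.39 × 3 × 1 = 589.4 kN.
Bearing (10 mm plate, F_u = 400 MPa): end bolts L_c = 49 − 27/2 = 35.5, R_n = min(1.2×35.5×10×400, 2.4×24×10×400) = 170.4 kN/bolt; interior L_c = 89 − 27 = 62, R_n = 230.4 kN/bolt. φR_n = 0.75 × (1×170.4 + 2×230.4) = 473.4 kN.
Block shear: shear path 1×[49+2×89] = 1×227 mm, A_gv = 2270, A_nv = 1×(227 − 2.5×29)×10 = 1545 mm²; tension to near edge: (45 − 0.5×29)×10 = 305 mm². R_n = min(0.6×400×1545, 0.6×250×2270) + 1.0×400×305 = min(370.8, 340.5) + 122 = 462.5 kN. φR_n = 0.75 × 462.5 = 346.9 kN.
Tension yield (gross): A_g = 144×10 = 1440 mm². φR_n = 0.90 × 250 × 1440 = 324.0 kN.
Governing: min(589.4, 473.4, 346.9, 324.0) = 324.0 kN → gross-section yield.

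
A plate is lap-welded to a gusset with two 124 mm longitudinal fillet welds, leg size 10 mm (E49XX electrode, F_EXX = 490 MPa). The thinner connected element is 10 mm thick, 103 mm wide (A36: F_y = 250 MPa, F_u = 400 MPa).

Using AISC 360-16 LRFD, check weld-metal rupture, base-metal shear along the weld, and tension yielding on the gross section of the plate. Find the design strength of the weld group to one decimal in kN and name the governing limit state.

231.8 kN (gross-section yield governs)

Weld metal: throat = 0.707×10 = 7.07 mm, L = 2×124 = 248 mm. φR_n = 0.75 × 0.6 × 490 × 7.07 × 248 = 386.6 kN.
Base metal shear (10 mm plate): yield φR_n = 1.0×0.6×250×10×248 = 372.0 kN; rupture φR_n = 0.75×0.6×400×10×248 = 446.4 kN; take 372.0 kN (yield).
Tension yield (gross): A_g = 103×10 = 1030 mm². φR_n = 0.90 × 250 × 1030 = 231.8 kN.
Governing: min(386.6, 372.0, 231.8) = 231.8 kN → gross-section yield.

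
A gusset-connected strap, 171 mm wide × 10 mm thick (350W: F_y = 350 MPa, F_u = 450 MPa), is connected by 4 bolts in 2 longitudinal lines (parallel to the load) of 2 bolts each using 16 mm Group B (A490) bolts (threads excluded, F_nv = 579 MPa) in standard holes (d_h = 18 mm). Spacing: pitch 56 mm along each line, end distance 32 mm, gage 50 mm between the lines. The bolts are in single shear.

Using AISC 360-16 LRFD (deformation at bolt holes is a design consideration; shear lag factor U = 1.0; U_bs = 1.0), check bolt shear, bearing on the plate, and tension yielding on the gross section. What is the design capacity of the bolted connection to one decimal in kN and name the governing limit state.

349.2 kN (bolt shear governs)

Bolt shear: A_b = π(16)²/4 = 201.06 mm². φR_n = 0.75 × 579 × 201.06 × 4 × 1 = 349.2 kN.
Bearing (10 mm plate, F_u = 450 MPa): end bolts L_c = 32 − 18/2 = 23, R_n = min(1.2×23×10×450, 2.4×16×10×450) = 124.2 kN/bolt; interior L_c = 56 − 18 = 38, R_n = 172.8 kN/bolt. φR_n = 0.75 × (2×124.2 + 2×172.8) = 445.5 kN.
Tension yield (gross): A_g = 171×10 = 1710 mm². φR_n = 0.90 × 350 × 1710 = 538.7 kN.
Governing: min(349.2, 445.5, 538.7) = 349.2 kN → bolt shear.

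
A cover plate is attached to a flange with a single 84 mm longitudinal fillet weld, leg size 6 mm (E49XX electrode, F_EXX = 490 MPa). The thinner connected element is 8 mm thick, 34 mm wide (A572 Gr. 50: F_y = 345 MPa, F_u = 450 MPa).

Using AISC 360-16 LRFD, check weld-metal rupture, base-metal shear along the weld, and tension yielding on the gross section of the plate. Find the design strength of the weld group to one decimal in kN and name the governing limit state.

Weld metal: throat = 0.707×6 = 4.242 mm, L = 84 mm. φR_n = 0.75 × 0.6 × 490 × 4.242 × 84 = 78.6 kN.
Base metal shear (8 mm plate): yield φR_n = 1.0×0.6×345×8×84 = 139.1 kN; rupture φR_n = 0.75×0.6×450×8×84 = 136.1 kN; take 136.1 kN (rupture).
Tension yield (gross): A_g = 34×8 = 272 mm². φR_n = 0.90 × 345 × 272 = 84.5 kN.
Governing: min(78.6, 136.1, 84.5) = 78.6 kN → weld metal.

78.6 kN (weld metal governs)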